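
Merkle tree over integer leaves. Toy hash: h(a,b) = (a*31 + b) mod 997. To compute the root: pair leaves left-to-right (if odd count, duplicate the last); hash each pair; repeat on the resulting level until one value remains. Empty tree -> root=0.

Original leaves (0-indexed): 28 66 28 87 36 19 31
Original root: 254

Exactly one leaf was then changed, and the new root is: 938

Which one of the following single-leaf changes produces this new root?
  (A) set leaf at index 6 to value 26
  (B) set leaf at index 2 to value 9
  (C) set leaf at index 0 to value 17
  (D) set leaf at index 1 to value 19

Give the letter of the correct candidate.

Answer: B

Derivation:
Original leaves: [28, 66, 28, 87, 36, 19, 31]
Target new root: 938
Try each candidate change and compute the resulting root:
Candidate A: set leaf[6] = 26 -> leaves = [28, 66, 28, 87, 36, 19, 26]
  L0: [28, 66, 28, 87, 36, 19, 26]
  L1: h(28,66)=(28*31+66)%997=934 h(28,87)=(28*31+87)%997=955 h(36,19)=(36*31+19)%997=138 h(26,26)=(26*31+26)%997=832 -> [934, 955, 138, 832]
  L2: h(934,955)=(934*31+955)%997=996 h(138,832)=(138*31+832)%997=125 -> [996, 125]
  L3: h(996,125)=(996*31+125)%997=94 -> [94]
  root = 94 != target 938
Candidate B: set leaf[2] = 9 -> leaves = [28, 66, 9, 87, 36, 19, 31]
  L0: [28, 66, 9, 87, 36, 19, 31]
  L1: h(28,66)=(28*31+66)%997=934 h(9,87)=(9*31+87)%997=366 h(36,19)=(36*31+19)%997=138 h(31,31)=(31*31+31)%997=992 -> [934, 366, 138, 992]
  L2: h(934,366)=(934*31+366)%997=407 h(138,992)=(138*31+992)%997=285 -> [407, 285]
  L3: h(407,285)=(407*31+285)%997=938 -> [938]
  root = 938 == target 938  ** MATCH **
Candidate C: set leaf[0] = 17 -> leaves = [17, 66, 28, 87, 36, 19, 31]
  L0: [17, 66, 28, 87, 36, 19, 31]
  L1: h(17,66)=(17*31+66)%997=593 h(28,87)=(28*31+87)%997=955 h(36,19)=(36*31+19)%997=138 h(31,31)=(31*31+31)%997=992 -> [593, 955, 138, 992]
  L2: h(593,955)=(593*31+955)%997=395 h(138,992)=(138*31+992)%997=285 -> [395, 285]
  L3: h(395,285)=(395*31+285)%997=566 -> [566]
  root = 566 != target 938
Candidate D: set leaf[1] = 19 -> leaves = [28, 19, 28, 87, 36, 19, 31]
  L0: [28, 19, 28, 87, 36, 19, 31]
  L1: h(28,19)=(28*31+19)%997=887 h(28,87)=(28*31+87)%997=955 h(36,19)=(36*31+19)%997=138 h(31,31)=(31*31+31)%997=992 -> [887, 955, 138, 992]
  L2: h(887,955)=(887*31+955)%997=536 h(138,992)=(138*31+992)%997=285 -> [536, 285]
  L3: h(536,285)=(536*31+285)%997=949 -> [949]
  root = 949 != target 938
Candidate B produces the target root.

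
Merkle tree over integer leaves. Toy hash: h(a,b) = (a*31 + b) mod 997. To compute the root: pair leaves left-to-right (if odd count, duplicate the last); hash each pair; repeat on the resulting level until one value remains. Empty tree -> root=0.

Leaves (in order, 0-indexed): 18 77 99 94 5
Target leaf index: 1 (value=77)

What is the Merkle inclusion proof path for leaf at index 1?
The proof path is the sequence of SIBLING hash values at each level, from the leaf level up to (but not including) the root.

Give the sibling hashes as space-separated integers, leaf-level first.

L0 (leaves): [18, 77, 99, 94, 5], target index=1
L1: h(18,77)=(18*31+77)%997=635 [pair 0] h(99,94)=(99*31+94)%997=172 [pair 1] h(5,5)=(5*31+5)%997=160 [pair 2] -> [635, 172, 160]
  Sibling for proof at L0: 18
L2: h(635,172)=(635*31+172)%997=914 [pair 0] h(160,160)=(160*31+160)%997=135 [pair 1] -> [914, 135]
  Sibling for proof at L1: 172
L3: h(914,135)=(914*31+135)%997=553 [pair 0] -> [553]
  Sibling for proof at L2: 135
Root: 553
Proof path (sibling hashes from leaf to root): [18, 172, 135]

Answer: 18 172 135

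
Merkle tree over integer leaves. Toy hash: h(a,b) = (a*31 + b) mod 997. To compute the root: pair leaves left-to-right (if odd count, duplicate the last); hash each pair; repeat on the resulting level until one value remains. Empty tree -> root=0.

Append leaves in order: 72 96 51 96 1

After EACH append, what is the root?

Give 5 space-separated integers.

Answer: 72 334 22 67 110

Derivation:
After append 72 (leaves=[72]):
  L0: [72]
  root=72
After append 96 (leaves=[72, 96]):
  L0: [72, 96]
  L1: h(72,96)=(72*31+96)%997=334 -> [334]
  root=334
After append 51 (leaves=[72, 96, 51]):
  L0: [72, 96, 51]
  L1: h(72,96)=(72*31+96)%997=334 h(51,51)=(51*31+51)%997=635 -> [334, 635]
  L2: h(334,635)=(334*31+635)%997=22 -> [22]
  root=22
After append 96 (leaves=[72, 96, 51, 96]):
  L0: [72, 96, 51, 96]
  L1: h(72,96)=(72*31+96)%997=334 h(51,96)=(51*31+96)%997=680 -> [334, 680]
  L2: h(334,680)=(334*31+680)%997=67 -> [67]
  root=67
After append 1 (leaves=[72, 96, 51, 96, 1]):
  L0: [72, 96, 51, 96, 1]
  L1: h(72,96)=(72*31+96)%997=334 h(51,96)=(51*31+96)%997=680 h(1,1)=(1*31+1)%997=32 -> [334, 680, 32]
  L2: h(334,680)=(334*31+680)%997=67 h(32,32)=(32*31+32)%997=27 -> [67, 27]
  L3: h(67,27)=(67*31+27)%997=110 -> [110]
  root=110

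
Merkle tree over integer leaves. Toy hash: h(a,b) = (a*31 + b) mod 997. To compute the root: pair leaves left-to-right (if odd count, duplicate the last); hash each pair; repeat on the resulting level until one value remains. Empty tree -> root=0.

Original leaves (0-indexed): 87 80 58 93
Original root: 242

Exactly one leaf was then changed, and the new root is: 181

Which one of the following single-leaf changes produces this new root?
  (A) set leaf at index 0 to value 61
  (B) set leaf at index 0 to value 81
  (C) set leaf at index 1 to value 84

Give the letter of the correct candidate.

Answer: A

Derivation:
Original leaves: [87, 80, 58, 93]
Target new root: 181
Try each candidate change and compute the resulting root:
Candidate A: set leaf[0] = 61 -> leaves = [61, 80, 58, 93]
  L0: [61, 80, 58, 93]
  L1: h(61,80)=(61*31+80)%997=974 h(58,93)=(58*31+93)%997=894 -> [974, 894]
  L2: h(974,894)=(974*31+894)%997=181 -> [181]
  root = 181 == target 181  ** MATCH **
Candidate B: set leaf[0] = 81 -> leaves = [81, 80, 58, 93]
  L0: [81, 80, 58, 93]
  L1: h(81,80)=(81*31+80)%997=597 h(58,93)=(58*31+93)%997=894 -> [597, 894]
  L2: h(597,894)=(597*31+894)%997=458 -> [458]
  root = 458 != target 181
Candidate C: set leaf[1] = 84 -> leaves = [87, 84, 58, 93]
  L0: [87, 84, 58, 93]
  L1: h(87,84)=(87*31+84)%997=787 h(58,93)=(58*31+93)%997=894 -> [787, 894]
  L2: h(787,894)=(787*31+894)%997=366 -> [366]
  root = 366 != target 181
Candidate A produces the target root.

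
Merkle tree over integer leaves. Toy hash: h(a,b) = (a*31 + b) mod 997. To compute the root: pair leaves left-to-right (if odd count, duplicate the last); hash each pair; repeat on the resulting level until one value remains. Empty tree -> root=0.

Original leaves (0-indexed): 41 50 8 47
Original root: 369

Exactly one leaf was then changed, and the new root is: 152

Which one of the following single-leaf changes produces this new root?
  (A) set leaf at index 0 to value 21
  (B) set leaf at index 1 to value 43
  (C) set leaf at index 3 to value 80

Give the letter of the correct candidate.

Answer: B

Derivation:
Original leaves: [41, 50, 8, 47]
Target new root: 152
Try each candidate change and compute the resulting root:
Candidate A: set leaf[0] = 21 -> leaves = [21, 50, 8, 47]
  L0: [21, 50, 8, 47]
  L1: h(21,50)=(21*31+50)%997=701 h(8,47)=(8*31+47)%997=295 -> [701, 295]
  L2: h(701,295)=(701*31+295)%997=92 -> [92]
  root = 92 != target 152
Candidate B: set leaf[1] = 43 -> leaves = [41, 43, 8, 47]
  L0: [41, 43, 8, 47]
  L1: h(41,43)=(41*31+43)%997=317 h(8,47)=(8*31+47)%997=295 -> [317, 295]
  L2: h(317,295)=(317*31+295)%997=152 -> [152]
  root = 152 == target 152  ** MATCH **
Candidate C: set leaf[3] = 80 -> leaves = [41, 50, 8, 80]
  L0: [41, 50, 8, 80]
  L1: h(41,50)=(41*31+50)%997=324 h(8,80)=(8*31+80)%997=328 -> [324, 328]
  L2: h(324,328)=(324*31+328)%997=402 -> [402]
  root = 402 != target 152
Candidate B produces the target root.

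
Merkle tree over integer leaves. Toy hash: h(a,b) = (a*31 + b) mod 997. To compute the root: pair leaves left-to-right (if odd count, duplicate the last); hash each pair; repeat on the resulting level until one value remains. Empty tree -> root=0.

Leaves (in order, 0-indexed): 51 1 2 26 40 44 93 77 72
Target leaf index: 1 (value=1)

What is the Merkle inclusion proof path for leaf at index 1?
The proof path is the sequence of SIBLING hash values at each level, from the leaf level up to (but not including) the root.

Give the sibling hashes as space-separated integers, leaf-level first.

Answer: 51 88 890 394

Derivation:
L0 (leaves): [51, 1, 2, 26, 40, 44, 93, 77, 72], target index=1
L1: h(51,1)=(51*31+1)%997=585 [pair 0] h(2,26)=(2*31+26)%997=88 [pair 1] h(40,44)=(40*31+44)%997=287 [pair 2] h(93,77)=(93*31+77)%997=966 [pair 3] h(72,72)=(72*31+72)%997=310 [pair 4] -> [585, 88, 287, 966, 310]
  Sibling for proof at L0: 51
L2: h(585,88)=(585*31+88)%997=277 [pair 0] h(287,966)=(287*31+966)%997=890 [pair 1] h(310,310)=(310*31+310)%997=947 [pair 2] -> [277, 890, 947]
  Sibling for proof at L1: 88
L3: h(277,890)=(277*31+890)%997=504 [pair 0] h(947,947)=(947*31+947)%997=394 [pair 1] -> [504, 394]
  Sibling for proof at L2: 890
L4: h(504,394)=(504*31+394)%997=66 [pair 0] -> [66]
  Sibling for proof at L3: 394
Root: 66
Proof path (sibling hashes from leaf to root): [51, 88, 890, 394]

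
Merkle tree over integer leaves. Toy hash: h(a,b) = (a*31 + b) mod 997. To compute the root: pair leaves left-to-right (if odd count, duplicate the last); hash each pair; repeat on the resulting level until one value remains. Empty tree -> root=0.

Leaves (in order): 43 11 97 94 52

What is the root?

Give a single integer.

Answer: 298

Derivation:
L0: [43, 11, 97, 94, 52]
L1: h(43,11)=(43*31+11)%997=347 h(97,94)=(97*31+94)%997=110 h(52,52)=(52*31+52)%997=667 -> [347, 110, 667]
L2: h(347,110)=(347*31+110)%997=897 h(667,667)=(667*31+667)%997=407 -> [897, 407]
L3: h(897,407)=(897*31+407)%997=298 -> [298]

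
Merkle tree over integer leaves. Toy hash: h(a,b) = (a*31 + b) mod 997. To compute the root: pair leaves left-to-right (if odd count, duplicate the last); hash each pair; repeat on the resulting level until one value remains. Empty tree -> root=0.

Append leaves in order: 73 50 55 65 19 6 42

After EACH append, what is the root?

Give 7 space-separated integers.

Answer: 73 319 682 692 31 612 364

Derivation:
After append 73 (leaves=[73]):
  L0: [73]
  root=73
After append 50 (leaves=[73, 50]):
  L0: [73, 50]
  L1: h(73,50)=(73*31+50)%997=319 -> [319]
  root=319
After append 55 (leaves=[73, 50, 55]):
  L0: [73, 50, 55]
  L1: h(73,50)=(73*31+50)%997=319 h(55,55)=(55*31+55)%997=763 -> [319, 763]
  L2: h(319,763)=(319*31+763)%997=682 -> [682]
  root=682
After append 65 (leaves=[73, 50, 55, 65]):
  L0: [73, 50, 55, 65]
  L1: h(73,50)=(73*31+50)%997=319 h(55,65)=(55*31+65)%997=773 -> [319, 773]
  L2: h(319,773)=(319*31+773)%997=692 -> [692]
  root=692
After append 19 (leaves=[73, 50, 55, 65, 19]):
  L0: [73, 50, 55, 65, 19]
  L1: h(73,50)=(73*31+50)%997=319 h(55,65)=(55*31+65)%997=773 h(19,19)=(19*31+19)%997=608 -> [319, 773, 608]
  L2: h(319,773)=(319*31+773)%997=692 h(608,608)=(608*31+608)%997=513 -> [692, 513]
  L3: h(692,513)=(692*31+513)%997=31 -> [31]
  root=31
After append 6 (leaves=[73, 50, 55, 65, 19, 6]):
  L0: [73, 50, 55, 65, 19, 6]
  L1: h(73,50)=(73*31+50)%997=319 h(55,65)=(55*31+65)%997=773 h(19,6)=(19*31+6)%997=595 -> [319, 773, 595]
  L2: h(319,773)=(319*31+773)%997=692 h(595,595)=(595*31+595)%997=97 -> [692, 97]
  L3: h(692,97)=(692*31+97)%997=612 -> [612]
  root=612
After append 42 (leaves=[73, 50, 55, 65, 19, 6, 42]):
  L0: [73, 50, 55, 65, 19, 6, 42]
  L1: h(73,50)=(73*31+50)%997=319 h(55,65)=(55*31+65)%997=773 h(19,6)=(19*31+6)%997=595 h(42,42)=(42*31+42)%997=347 -> [319, 773, 595, 347]
  L2: h(319,773)=(319*31+773)%997=692 h(595,347)=(595*31+347)%997=846 -> [692, 846]
  L3: h(692,846)=(692*31+846)%997=364 -> [364]
  root=364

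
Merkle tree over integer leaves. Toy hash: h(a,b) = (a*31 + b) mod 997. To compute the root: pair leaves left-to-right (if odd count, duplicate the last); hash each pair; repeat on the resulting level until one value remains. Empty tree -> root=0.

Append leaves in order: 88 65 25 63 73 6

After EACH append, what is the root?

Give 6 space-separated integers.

Answer: 88 799 644 682 182 32

Derivation:
After append 88 (leaves=[88]):
  L0: [88]
  root=88
After append 65 (leaves=[88, 65]):
  L0: [88, 65]
  L1: h(88,65)=(88*31+65)%997=799 -> [799]
  root=799
After append 25 (leaves=[88, 65, 25]):
  L0: [88, 65, 25]
  L1: h(88,65)=(88*31+65)%997=799 h(25,25)=(25*31+25)%997=800 -> [799, 800]
  L2: h(799,800)=(799*31+800)%997=644 -> [644]
  root=644
After append 63 (leaves=[88, 65, 25, 63]):
  L0: [88, 65, 25, 63]
  L1: h(88,65)=(88*31+65)%997=799 h(25,63)=(25*31+63)%997=838 -> [799, 838]
  L2: h(799,838)=(799*31+838)%997=682 -> [682]
  root=682
After append 73 (leaves=[88, 65, 25, 63, 73]):
  L0: [88, 65, 25, 63, 73]
  L1: h(88,65)=(88*31+65)%997=799 h(25,63)=(25*31+63)%997=838 h(73,73)=(73*31+73)%997=342 -> [799, 838, 342]
  L2: h(799,838)=(799*31+838)%997=682 h(342,342)=(342*31+342)%997=974 -> [682, 974]
  L3: h(682,974)=(682*31+974)%997=182 -> [182]
  root=182
After append 6 (leaves=[88, 65, 25, 63, 73, 6]):
  L0: [88, 65, 25, 63, 73, 6]
  L1: h(88,65)=(88*31+65)%997=799 h(25,63)=(25*31+63)%997=838 h(73,6)=(73*31+6)%997=275 -> [799, 838, 275]
  L2: h(799,838)=(799*31+838)%997=682 h(275,275)=(275*31+275)%997=824 -> [682, 824]
  L3: h(682,824)=(682*31+824)%997=32 -> [32]
  root=32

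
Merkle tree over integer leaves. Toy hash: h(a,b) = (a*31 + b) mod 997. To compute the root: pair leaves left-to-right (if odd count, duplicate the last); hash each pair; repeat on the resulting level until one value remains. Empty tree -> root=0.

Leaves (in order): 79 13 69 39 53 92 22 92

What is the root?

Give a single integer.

Answer: 544

Derivation:
L0: [79, 13, 69, 39, 53, 92, 22, 92]
L1: h(79,13)=(79*31+13)%997=468 h(69,39)=(69*31+39)%997=184 h(53,92)=(53*31+92)%997=738 h(22,92)=(22*31+92)%997=774 -> [468, 184, 738, 774]
L2: h(468,184)=(468*31+184)%997=734 h(738,774)=(738*31+774)%997=721 -> [734, 721]
L3: h(734,721)=(734*31+721)%997=544 -> [544]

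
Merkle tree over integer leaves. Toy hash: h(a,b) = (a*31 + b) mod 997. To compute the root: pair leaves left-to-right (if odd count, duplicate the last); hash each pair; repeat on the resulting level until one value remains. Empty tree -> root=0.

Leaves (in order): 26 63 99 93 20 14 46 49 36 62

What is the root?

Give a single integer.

L0: [26, 63, 99, 93, 20, 14, 46, 49, 36, 62]
L1: h(26,63)=(26*31+63)%997=869 h(99,93)=(99*31+93)%997=171 h(20,14)=(20*31+14)%997=634 h(46,49)=(46*31+49)%997=478 h(36,62)=(36*31+62)%997=181 -> [869, 171, 634, 478, 181]
L2: h(869,171)=(869*31+171)%997=191 h(634,478)=(634*31+478)%997=192 h(181,181)=(181*31+181)%997=807 -> [191, 192, 807]
L3: h(191,192)=(191*31+192)%997=131 h(807,807)=(807*31+807)%997=899 -> [131, 899]
L4: h(131,899)=(131*31+899)%997=972 -> [972]

Answer: 972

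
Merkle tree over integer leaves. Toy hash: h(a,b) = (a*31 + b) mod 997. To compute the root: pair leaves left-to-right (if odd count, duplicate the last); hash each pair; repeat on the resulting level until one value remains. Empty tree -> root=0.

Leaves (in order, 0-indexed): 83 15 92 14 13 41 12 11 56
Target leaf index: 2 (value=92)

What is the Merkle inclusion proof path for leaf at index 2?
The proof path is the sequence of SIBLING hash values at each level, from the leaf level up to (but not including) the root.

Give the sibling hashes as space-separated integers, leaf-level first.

Answer: 14 594 189 528

Derivation:
L0 (leaves): [83, 15, 92, 14, 13, 41, 12, 11, 56], target index=2
L1: h(83,15)=(83*31+15)%997=594 [pair 0] h(92,14)=(92*31+14)%997=872 [pair 1] h(13,41)=(13*31+41)%997=444 [pair 2] h(12,11)=(12*31+11)%997=383 [pair 3] h(56,56)=(56*31+56)%997=795 [pair 4] -> [594, 872, 444, 383, 795]
  Sibling for proof at L0: 14
L2: h(594,872)=(594*31+872)%997=343 [pair 0] h(444,383)=(444*31+383)%997=189 [pair 1] h(795,795)=(795*31+795)%997=515 [pair 2] -> [343, 189, 515]
  Sibling for proof at L1: 594
L3: h(343,189)=(343*31+189)%997=852 [pair 0] h(515,515)=(515*31+515)%997=528 [pair 1] -> [852, 528]
  Sibling for proof at L2: 189
L4: h(852,528)=(852*31+528)%997=21 [pair 0] -> [21]
  Sibling for proof at L3: 528
Root: 21
Proof path (sibling hashes from leaf to root): [14, 594, 189, 528]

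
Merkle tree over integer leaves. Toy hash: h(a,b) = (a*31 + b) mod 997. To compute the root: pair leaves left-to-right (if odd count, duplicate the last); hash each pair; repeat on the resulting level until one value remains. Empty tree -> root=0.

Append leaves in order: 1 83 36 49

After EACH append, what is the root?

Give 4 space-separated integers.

After append 1 (leaves=[1]):
  L0: [1]
  root=1
After append 83 (leaves=[1, 83]):
  L0: [1, 83]
  L1: h(1,83)=(1*31+83)%997=114 -> [114]
  root=114
After append 36 (leaves=[1, 83, 36]):
  L0: [1, 83, 36]
  L1: h(1,83)=(1*31+83)%997=114 h(36,36)=(36*31+36)%997=155 -> [114, 155]
  L2: h(114,155)=(114*31+155)%997=698 -> [698]
  root=698
After append 49 (leaves=[1, 83, 36, 49]):
  L0: [1, 83, 36, 49]
  L1: h(1,83)=(1*31+83)%997=114 h(36,49)=(36*31+49)%997=168 -> [114, 168]
  L2: h(114,168)=(114*31+168)%997=711 -> [711]
  root=711

Answer: 1 114 698 711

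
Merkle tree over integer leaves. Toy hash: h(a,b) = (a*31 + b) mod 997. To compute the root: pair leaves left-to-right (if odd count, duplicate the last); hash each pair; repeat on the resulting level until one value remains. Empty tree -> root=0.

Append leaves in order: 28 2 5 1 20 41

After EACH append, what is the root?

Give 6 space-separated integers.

Answer: 28 870 211 207 975 650

Derivation:
After append 28 (leaves=[28]):
  L0: [28]
  root=28
After append 2 (leaves=[28, 2]):
  L0: [28, 2]
  L1: h(28,2)=(28*31+2)%997=870 -> [870]
  root=870
After append 5 (leaves=[28, 2, 5]):
  L0: [28, 2, 5]
  L1: h(28,2)=(28*31+2)%997=870 h(5,5)=(5*31+5)%997=160 -> [870, 160]
  L2: h(870,160)=(870*31+160)%997=211 -> [211]
  root=211
After append 1 (leaves=[28, 2, 5, 1]):
  L0: [28, 2, 5, 1]
  L1: h(28,2)=(28*31+2)%997=870 h(5,1)=(5*31+1)%997=156 -> [870, 156]
  L2: h(870,156)=(870*31+156)%997=207 -> [207]
  root=207
After append 20 (leaves=[28, 2, 5, 1, 20]):
  L0: [28, 2, 5, 1, 20]
  L1: h(28,2)=(28*31+2)%997=870 h(5,1)=(5*31+1)%997=156 h(20,20)=(20*31+20)%997=640 -> [870, 156, 640]
  L2: h(870,156)=(870*31+156)%997=207 h(640,640)=(640*31+640)%997=540 -> [207, 540]
  L3: h(207,540)=(207*31+540)%997=975 -> [975]
  root=975
After append 41 (leaves=[28, 2, 5, 1, 20, 41]):
  L0: [28, 2, 5, 1, 20, 41]
  L1: h(28,2)=(28*31+2)%997=870 h(5,1)=(5*31+1)%997=156 h(20,41)=(20*31+41)%997=661 -> [870, 156, 661]
  L2: h(870,156)=(870*31+156)%997=207 h(661,661)=(661*31+661)%997=215 -> [207, 215]
  L3: h(207,215)=(207*31+215)%997=650 -> [650]
  root=650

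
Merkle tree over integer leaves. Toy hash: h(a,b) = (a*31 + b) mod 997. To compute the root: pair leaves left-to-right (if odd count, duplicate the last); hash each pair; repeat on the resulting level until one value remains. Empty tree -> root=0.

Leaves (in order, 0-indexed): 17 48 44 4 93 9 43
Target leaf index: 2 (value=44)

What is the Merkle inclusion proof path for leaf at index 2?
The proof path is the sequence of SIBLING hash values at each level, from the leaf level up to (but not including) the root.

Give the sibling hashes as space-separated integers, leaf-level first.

L0 (leaves): [17, 48, 44, 4, 93, 9, 43], target index=2
L1: h(17,48)=(17*31+48)%997=575 [pair 0] h(44,4)=(44*31+4)%997=371 [pair 1] h(93,9)=(93*31+9)%997=898 [pair 2] h(43,43)=(43*31+43)%997=379 [pair 3] -> [575, 371, 898, 379]
  Sibling for proof at L0: 4
L2: h(575,371)=(575*31+371)%997=250 [pair 0] h(898,379)=(898*31+379)%997=301 [pair 1] -> [250, 301]
  Sibling for proof at L1: 575
L3: h(250,301)=(250*31+301)%997=75 [pair 0] -> [75]
  Sibling for proof at L2: 301
Root: 75
Proof path (sibling hashes from leaf to root): [4, 575, 301]

Answer: 4 575 301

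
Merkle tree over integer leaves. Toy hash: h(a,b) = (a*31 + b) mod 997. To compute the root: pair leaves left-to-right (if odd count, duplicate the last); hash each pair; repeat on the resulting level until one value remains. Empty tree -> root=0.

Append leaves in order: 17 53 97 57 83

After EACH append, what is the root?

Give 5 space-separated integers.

Answer: 17 580 147 107 573

Derivation:
After append 17 (leaves=[17]):
  L0: [17]
  root=17
After append 53 (leaves=[17, 53]):
  L0: [17, 53]
  L1: h(17,53)=(17*31+53)%997=580 -> [580]
  root=580
After append 97 (leaves=[17, 53, 97]):
  L0: [17, 53, 97]
  L1: h(17,53)=(17*31+53)%997=580 h(97,97)=(97*31+97)%997=113 -> [580, 113]
  L2: h(580,113)=(580*31+113)%997=147 -> [147]
  root=147
After append 57 (leaves=[17, 53, 97, 57]):
  L0: [17, 53, 97, 57]
  L1: h(17,53)=(17*31+53)%997=580 h(97,57)=(97*31+57)%997=73 -> [580, 73]
  L2: h(580,73)=(580*31+73)%997=107 -> [107]
  root=107
After append 83 (leaves=[17, 53, 97, 57, 83]):
  L0: [17, 53, 97, 57, 83]
  L1: h(17,53)=(17*31+53)%997=580 h(97,57)=(97*31+57)%997=73 h(83,83)=(83*31+83)%997=662 -> [580, 73, 662]
  L2: h(580,73)=(580*31+73)%997=107 h(662,662)=(662*31+662)%997=247 -> [107, 247]
  L3: h(107,247)=(107*31+247)%997=573 -> [573]
  root=573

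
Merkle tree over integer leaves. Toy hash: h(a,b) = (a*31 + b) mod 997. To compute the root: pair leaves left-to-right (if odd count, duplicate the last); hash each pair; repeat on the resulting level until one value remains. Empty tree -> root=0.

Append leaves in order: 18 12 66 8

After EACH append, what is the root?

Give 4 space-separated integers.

After append 18 (leaves=[18]):
  L0: [18]
  root=18
After append 12 (leaves=[18, 12]):
  L0: [18, 12]
  L1: h(18,12)=(18*31+12)%997=570 -> [570]
  root=570
After append 66 (leaves=[18, 12, 66]):
  L0: [18, 12, 66]
  L1: h(18,12)=(18*31+12)%997=570 h(66,66)=(66*31+66)%997=118 -> [570, 118]
  L2: h(570,118)=(570*31+118)%997=839 -> [839]
  root=839
After append 8 (leaves=[18, 12, 66, 8]):
  L0: [18, 12, 66, 8]
  L1: h(18,12)=(18*31+12)%997=570 h(66,8)=(66*31+8)%997=60 -> [570, 60]
  L2: h(570,60)=(570*31+60)%997=781 -> [781]
  root=781

Answer: 18 570 839 781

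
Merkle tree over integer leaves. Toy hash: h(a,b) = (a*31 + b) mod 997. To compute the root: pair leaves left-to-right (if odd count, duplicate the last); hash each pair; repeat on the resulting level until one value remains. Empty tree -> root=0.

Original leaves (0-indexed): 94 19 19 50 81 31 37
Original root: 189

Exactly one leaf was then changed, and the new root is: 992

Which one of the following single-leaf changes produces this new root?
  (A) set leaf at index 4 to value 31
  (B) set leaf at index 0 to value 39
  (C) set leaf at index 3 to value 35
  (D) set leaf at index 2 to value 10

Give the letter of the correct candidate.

Original leaves: [94, 19, 19, 50, 81, 31, 37]
Target new root: 992
Try each candidate change and compute the resulting root:
Candidate A: set leaf[4] = 31 -> leaves = [94, 19, 19, 50, 31, 31, 37]
  L0: [94, 19, 19, 50, 31, 31, 37]
  L1: h(94,19)=(94*31+19)%997=939 h(19,50)=(19*31+50)%997=639 h(31,31)=(31*31+31)%997=992 h(37,37)=(37*31+37)%997=187 -> [939, 639, 992, 187]
  L2: h(939,639)=(939*31+639)%997=835 h(992,187)=(992*31+187)%997=32 -> [835, 32]
  L3: h(835,32)=(835*31+32)%997=992 -> [992]
  root = 992 == target 992  ** MATCH **
Candidate B: set leaf[0] = 39 -> leaves = [39, 19, 19, 50, 81, 31, 37]
  L0: [39, 19, 19, 50, 81, 31, 37]
  L1: h(39,19)=(39*31+19)%997=231 h(19,50)=(19*31+50)%997=639 h(81,31)=(81*31+31)%997=548 h(37,37)=(37*31+37)%997=187 -> [231, 639, 548, 187]
  L2: h(231,639)=(231*31+639)%997=821 h(548,187)=(548*31+187)%997=226 -> [821, 226]
  L3: h(821,226)=(821*31+226)%997=752 -> [752]
  root = 752 != target 992
Candidate C: set leaf[3] = 35 -> leaves = [94, 19, 19, 35, 81, 31, 37]
  L0: [94, 19, 19, 35, 81, 31, 37]
  L1: h(94,19)=(94*31+19)%997=939 h(19,35)=(19*31+35)%997=624 h(81,31)=(81*31+31)%997=548 h(37,37)=(37*31+37)%997=187 -> [939, 624, 548, 187]
  L2: h(939,624)=(939*31+624)%997=820 h(548,187)=(548*31+187)%997=226 -> [820, 226]
  L3: h(820,226)=(820*31+226)%997=721 -> [721]
  root = 721 != target 992
Candidate D: set leaf[2] = 10 -> leaves = [94, 19, 10, 50, 81, 31, 37]
  L0: [94, 19, 10, 50, 81, 31, 37]
  L1: h(94,19)=(94*31+19)%997=939 h(10,50)=(10*31+50)%997=360 h(81,31)=(81*31+31)%997=548 h(37,37)=(37*31+37)%997=187 -> [939, 360, 548, 187]
  L2: h(939,360)=(939*31+360)%997=556 h(548,187)=(548*31+187)%997=226 -> [556, 226]
  L3: h(556,226)=(556*31+226)%997=513 -> [513]
  root = 513 != target 992
Candidate A produces the target root.

Answer: A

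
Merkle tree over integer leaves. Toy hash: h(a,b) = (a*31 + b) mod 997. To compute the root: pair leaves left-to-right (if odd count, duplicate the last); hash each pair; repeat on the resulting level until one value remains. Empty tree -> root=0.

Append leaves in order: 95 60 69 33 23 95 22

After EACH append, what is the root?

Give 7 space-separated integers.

After append 95 (leaves=[95]):
  L0: [95]
  root=95
After append 60 (leaves=[95, 60]):
  L0: [95, 60]
  L1: h(95,60)=(95*31+60)%997=14 -> [14]
  root=14
After append 69 (leaves=[95, 60, 69]):
  L0: [95, 60, 69]
  L1: h(95,60)=(95*31+60)%997=14 h(69,69)=(69*31+69)%997=214 -> [14, 214]
  L2: h(14,214)=(14*31+214)%997=648 -> [648]
  root=648
After append 33 (leaves=[95, 60, 69, 33]):
  L0: [95, 60, 69, 33]
  L1: h(95,60)=(95*31+60)%997=14 h(69,33)=(69*31+33)%997=178 -> [14, 178]
  L2: h(14,178)=(14*31+178)%997=612 -> [612]
  root=612
After append 23 (leaves=[95, 60, 69, 33, 23]):
  L0: [95, 60, 69, 33, 23]
  L1: h(95,60)=(95*31+60)%997=14 h(69,33)=(69*31+33)%997=178 h(23,23)=(23*31+23)%997=736 -> [14, 178, 736]
  L2: h(14,178)=(14*31+178)%997=612 h(736,736)=(736*31+736)%997=621 -> [612, 621]
  L3: h(612,621)=(612*31+621)%997=650 -> [650]
  root=650
After append 95 (leaves=[95, 60, 69, 33, 23, 95]):
  L0: [95, 60, 69, 33, 23, 95]
  L1: h(95,60)=(95*31+60)%997=14 h(69,33)=(69*31+33)%997=178 h(23,95)=(23*31+95)%997=808 -> [14, 178, 808]
  L2: h(14,178)=(14*31+178)%997=612 h(808,808)=(808*31+808)%997=931 -> [612, 931]
  L3: h(612,931)=(612*31+931)%997=960 -> [960]
  root=960
After append 22 (leaves=[95, 60, 69, 33, 23, 95, 22]):
  L0: [95, 60, 69, 33, 23, 95, 22]
  L1: h(95,60)=(95*31+60)%997=14 h(69,33)=(69*31+33)%997=178 h(23,95)=(23*31+95)%997=808 h(22,22)=(22*31+22)%997=704 -> [14, 178, 808, 704]
  L2: h(14,178)=(14*31+178)%997=612 h(808,704)=(808*31+704)%997=827 -> [612, 827]
  L3: h(612,827)=(612*31+827)%997=856 -> [856]
  root=856

Answer: 95 14 648 612 650 960 856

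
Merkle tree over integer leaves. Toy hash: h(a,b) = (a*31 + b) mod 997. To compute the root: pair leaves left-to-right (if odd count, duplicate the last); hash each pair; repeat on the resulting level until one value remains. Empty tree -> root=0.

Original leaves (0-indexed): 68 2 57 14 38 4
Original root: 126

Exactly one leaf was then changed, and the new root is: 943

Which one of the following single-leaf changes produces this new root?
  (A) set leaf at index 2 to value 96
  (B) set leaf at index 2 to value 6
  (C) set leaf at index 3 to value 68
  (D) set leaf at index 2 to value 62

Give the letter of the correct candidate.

Answer: D

Derivation:
Original leaves: [68, 2, 57, 14, 38, 4]
Target new root: 943
Try each candidate change and compute the resulting root:
Candidate A: set leaf[2] = 96 -> leaves = [68, 2, 96, 14, 38, 4]
  L0: [68, 2, 96, 14, 38, 4]
  L1: h(68,2)=(68*31+2)%997=116 h(96,14)=(96*31+14)%997=996 h(38,4)=(38*31+4)%997=185 -> [116, 996, 185]
  L2: h(116,996)=(116*31+996)%997=604 h(185,185)=(185*31+185)%997=935 -> [604, 935]
  L3: h(604,935)=(604*31+935)%997=716 -> [716]
  root = 716 != target 943
Candidate B: set leaf[2] = 6 -> leaves = [68, 2, 6, 14, 38, 4]
  L0: [68, 2, 6, 14, 38, 4]
  L1: h(68,2)=(68*31+2)%997=116 h(6,14)=(6*31+14)%997=200 h(38,4)=(38*31+4)%997=185 -> [116, 200, 185]
  L2: h(116,200)=(116*31+200)%997=805 h(185,185)=(185*31+185)%997=935 -> [805, 935]
  L3: h(805,935)=(805*31+935)%997=965 -> [965]
  root = 965 != target 943
Candidate C: set leaf[3] = 68 -> leaves = [68, 2, 57, 68, 38, 4]
  L0: [68, 2, 57, 68, 38, 4]
  L1: h(68,2)=(68*31+2)%997=116 h(57,68)=(57*31+68)%997=838 h(38,4)=(38*31+4)%997=185 -> [116, 838, 185]
  L2: h(116,838)=(116*31+838)%997=446 h(185,185)=(185*31+185)%997=935 -> [446, 935]
  L3: h(446,935)=(446*31+935)%997=803 -> [803]
  root = 803 != target 943
Candidate D: set leaf[2] = 62 -> leaves = [68, 2, 62, 14, 38, 4]
  L0: [68, 2, 62, 14, 38, 4]
  L1: h(68,2)=(68*31+2)%997=116 h(62,14)=(62*31+14)%997=939 h(38,4)=(38*31+4)%997=185 -> [116, 939, 185]
  L2: h(116,939)=(116*31+939)%997=547 h(185,185)=(185*31+185)%997=935 -> [547, 935]
  L3: h(547,935)=(547*31+935)%997=943 -> [943]
  root = 943 == target 943  ** MATCH **
Candidate D produces the target root.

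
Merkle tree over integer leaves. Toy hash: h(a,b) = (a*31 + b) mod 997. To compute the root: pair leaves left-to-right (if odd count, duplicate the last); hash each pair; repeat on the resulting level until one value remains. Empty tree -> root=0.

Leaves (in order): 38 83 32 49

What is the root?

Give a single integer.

L0: [38, 83, 32, 49]
L1: h(38,83)=(38*31+83)%997=264 h(32,49)=(32*31+49)%997=44 -> [264, 44]
L2: h(264,44)=(264*31+44)%997=252 -> [252]

Answer: 252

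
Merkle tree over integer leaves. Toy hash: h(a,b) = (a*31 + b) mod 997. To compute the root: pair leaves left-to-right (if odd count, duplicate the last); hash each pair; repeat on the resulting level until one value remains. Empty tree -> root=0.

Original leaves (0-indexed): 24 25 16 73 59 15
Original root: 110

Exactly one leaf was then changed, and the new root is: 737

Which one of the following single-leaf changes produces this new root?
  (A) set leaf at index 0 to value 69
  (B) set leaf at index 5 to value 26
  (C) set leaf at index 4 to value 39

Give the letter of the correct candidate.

Original leaves: [24, 25, 16, 73, 59, 15]
Target new root: 737
Try each candidate change and compute the resulting root:
Candidate A: set leaf[0] = 69 -> leaves = [69, 25, 16, 73, 59, 15]
  L0: [69, 25, 16, 73, 59, 15]
  L1: h(69,25)=(69*31+25)%997=170 h(16,73)=(16*31+73)%997=569 h(59,15)=(59*31+15)%997=847 -> [170, 569, 847]
  L2: h(170,569)=(170*31+569)%997=854 h(847,847)=(847*31+847)%997=185 -> [854, 185]
  L3: h(854,185)=(854*31+185)%997=737 -> [737]
  root = 737 == target 737  ** MATCH **
Candidate B: set leaf[5] = 26 -> leaves = [24, 25, 16, 73, 59, 26]
  L0: [24, 25, 16, 73, 59, 26]
  L1: h(24,25)=(24*31+25)%997=769 h(16,73)=(16*31+73)%997=569 h(59,26)=(59*31+26)%997=858 -> [769, 569, 858]
  L2: h(769,569)=(769*31+569)%997=480 h(858,858)=(858*31+858)%997=537 -> [480, 537]
  L3: h(480,537)=(480*31+537)%997=462 -> [462]
  root = 462 != target 737
Candidate C: set leaf[4] = 39 -> leaves = [24, 25, 16, 73, 39, 15]
  L0: [24, 25, 16, 73, 39, 15]
  L1: h(24,25)=(24*31+25)%997=769 h(16,73)=(16*31+73)%997=569 h(39,15)=(39*31+15)%997=227 -> [769, 569, 227]
  L2: h(769,569)=(769*31+569)%997=480 h(227,227)=(227*31+227)%997=285 -> [480, 285]
  L3: h(480,285)=(480*31+285)%997=210 -> [210]
  root = 210 != target 737
Candidate A produces the target root.

Answer: A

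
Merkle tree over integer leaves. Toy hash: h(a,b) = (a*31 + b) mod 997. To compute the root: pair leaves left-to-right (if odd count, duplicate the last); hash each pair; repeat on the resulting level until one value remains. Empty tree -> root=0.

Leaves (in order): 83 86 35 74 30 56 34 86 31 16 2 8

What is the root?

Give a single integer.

L0: [83, 86, 35, 74, 30, 56, 34, 86, 31, 16, 2, 8]
L1: h(83,86)=(83*31+86)%997=665 h(35,74)=(35*31+74)%997=162 h(30,56)=(30*31+56)%997=986 h(34,86)=(34*31+86)%997=143 h(31,16)=(31*31+16)%997=977 h(2,8)=(2*31+8)%997=70 -> [665, 162, 986, 143, 977, 70]
L2: h(665,162)=(665*31+162)%997=837 h(986,143)=(986*31+143)%997=799 h(977,70)=(977*31+70)%997=447 -> [837, 799, 447]
L3: h(837,799)=(837*31+799)%997=824 h(447,447)=(447*31+447)%997=346 -> [824, 346]
L4: h(824,346)=(824*31+346)%997=965 -> [965]

Answer: 965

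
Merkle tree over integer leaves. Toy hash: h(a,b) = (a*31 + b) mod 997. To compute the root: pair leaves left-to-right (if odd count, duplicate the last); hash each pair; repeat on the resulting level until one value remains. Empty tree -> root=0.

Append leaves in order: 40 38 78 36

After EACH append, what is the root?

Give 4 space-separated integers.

After append 40 (leaves=[40]):
  L0: [40]
  root=40
After append 38 (leaves=[40, 38]):
  L0: [40, 38]
  L1: h(40,38)=(40*31+38)%997=281 -> [281]
  root=281
After append 78 (leaves=[40, 38, 78]):
  L0: [40, 38, 78]
  L1: h(40,38)=(40*31+38)%997=281 h(78,78)=(78*31+78)%997=502 -> [281, 502]
  L2: h(281,502)=(281*31+502)%997=240 -> [240]
  root=240
After append 36 (leaves=[40, 38, 78, 36]):
  L0: [40, 38, 78, 36]
  L1: h(40,38)=(40*31+38)%997=281 h(78,36)=(78*31+36)%997=460 -> [281, 460]
  L2: h(281,460)=(281*31+460)%997=198 -> [198]
  root=198

Answer: 40 281 240 198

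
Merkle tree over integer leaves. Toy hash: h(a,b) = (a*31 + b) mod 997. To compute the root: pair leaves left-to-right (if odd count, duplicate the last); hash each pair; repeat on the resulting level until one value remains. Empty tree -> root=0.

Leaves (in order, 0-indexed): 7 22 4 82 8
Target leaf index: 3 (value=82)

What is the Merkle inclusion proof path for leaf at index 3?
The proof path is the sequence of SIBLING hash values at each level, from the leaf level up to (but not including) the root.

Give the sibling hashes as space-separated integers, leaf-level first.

Answer: 4 239 216

Derivation:
L0 (leaves): [7, 22, 4, 82, 8], target index=3
L1: h(7,22)=(7*31+22)%997=239 [pair 0] h(4,82)=(4*31+82)%997=206 [pair 1] h(8,8)=(8*31+8)%997=256 [pair 2] -> [239, 206, 256]
  Sibling for proof at L0: 4
L2: h(239,206)=(239*31+206)%997=636 [pair 0] h(256,256)=(256*31+256)%997=216 [pair 1] -> [636, 216]
  Sibling for proof at L1: 239
L3: h(636,216)=(636*31+216)%997=989 [pair 0] -> [989]
  Sibling for proof at L2: 216
Root: 989
Proof path (sibling hashes from leaf to root): [4, 239, 216]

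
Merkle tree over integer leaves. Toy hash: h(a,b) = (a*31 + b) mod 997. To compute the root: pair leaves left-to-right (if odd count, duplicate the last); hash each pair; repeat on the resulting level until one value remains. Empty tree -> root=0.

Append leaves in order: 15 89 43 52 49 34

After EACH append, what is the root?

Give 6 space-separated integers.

After append 15 (leaves=[15]):
  L0: [15]
  root=15
After append 89 (leaves=[15, 89]):
  L0: [15, 89]
  L1: h(15,89)=(15*31+89)%997=554 -> [554]
  root=554
After append 43 (leaves=[15, 89, 43]):
  L0: [15, 89, 43]
  L1: h(15,89)=(15*31+89)%997=554 h(43,43)=(43*31+43)%997=379 -> [554, 379]
  L2: h(554,379)=(554*31+379)%997=604 -> [604]
  root=604
After append 52 (leaves=[15, 89, 43, 52]):
  L0: [15, 89, 43, 52]
  L1: h(15,89)=(15*31+89)%997=554 h(43,52)=(43*31+52)%997=388 -> [554, 388]
  L2: h(554,388)=(554*31+388)%997=613 -> [613]
  root=613
After append 49 (leaves=[15, 89, 43, 52, 49]):
  L0: [15, 89, 43, 52, 49]
  L1: h(15,89)=(15*31+89)%997=554 h(43,52)=(43*31+52)%997=388 h(49,49)=(49*31+49)%997=571 -> [554, 388, 571]
  L2: h(554,388)=(554*31+388)%997=613 h(571,571)=(571*31+571)%997=326 -> [613, 326]
  L3: h(613,326)=(613*31+326)%997=386 -> [386]
  root=386
After append 34 (leaves=[15, 89, 43, 52, 49, 34]):
  L0: [15, 89, 43, 52, 49, 34]
  L1: h(15,89)=(15*31+89)%997=554 h(43,52)=(43*31+52)%997=388 h(49,34)=(49*31+34)%997=556 -> [554, 388, 556]
  L2: h(554,388)=(554*31+388)%997=613 h(556,556)=(556*31+556)%997=843 -> [613, 843]
  L3: h(613,843)=(613*31+843)%997=903 -> [903]
  root=903

Answer: 15 554 604 613 386 903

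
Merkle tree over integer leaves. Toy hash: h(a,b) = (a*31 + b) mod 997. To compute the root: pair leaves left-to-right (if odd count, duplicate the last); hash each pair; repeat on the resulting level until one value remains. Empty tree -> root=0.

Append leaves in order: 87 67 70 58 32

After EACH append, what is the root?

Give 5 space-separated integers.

Answer: 87 770 188 176 338

Derivation:
After append 87 (leaves=[87]):
  L0: [87]
  root=87
After append 67 (leaves=[87, 67]):
  L0: [87, 67]
  L1: h(87,67)=(87*31+67)%997=770 -> [770]
  root=770
After append 70 (leaves=[87, 67, 70]):
  L0: [87, 67, 70]
  L1: h(87,67)=(87*31+67)%997=770 h(70,70)=(70*31+70)%997=246 -> [770, 246]
  L2: h(770,246)=(770*31+246)%997=188 -> [188]
  root=188
After append 58 (leaves=[87, 67, 70, 58]):
  L0: [87, 67, 70, 58]
  L1: h(87,67)=(87*31+67)%997=770 h(70,58)=(70*31+58)%997=234 -> [770, 234]
  L2: h(770,234)=(770*31+234)%997=176 -> [176]
  root=176
After append 32 (leaves=[87, 67, 70, 58, 32]):
  L0: [87, 67, 70, 58, 32]
  L1: h(87,67)=(87*31+67)%997=770 h(70,58)=(70*31+58)%997=234 h(32,32)=(32*31+32)%997=27 -> [770, 234, 27]
  L2: h(770,234)=(770*31+234)%997=176 h(27,27)=(27*31+27)%997=864 -> [176, 864]
  L3: h(176,864)=(176*31+864)%997=338 -> [338]
  root=338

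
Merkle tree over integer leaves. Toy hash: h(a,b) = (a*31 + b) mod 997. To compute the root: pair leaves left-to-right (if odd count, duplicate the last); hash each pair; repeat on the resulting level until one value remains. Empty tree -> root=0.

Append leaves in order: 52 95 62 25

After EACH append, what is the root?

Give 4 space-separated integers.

Answer: 52 710 66 29

Derivation:
After append 52 (leaves=[52]):
  L0: [52]
  root=52
After append 95 (leaves=[52, 95]):
  L0: [52, 95]
  L1: h(52,95)=(52*31+95)%997=710 -> [710]
  root=710
After append 62 (leaves=[52, 95, 62]):
  L0: [52, 95, 62]
  L1: h(52,95)=(52*31+95)%997=710 h(62,62)=(62*31+62)%997=987 -> [710, 987]
  L2: h(710,987)=(710*31+987)%997=66 -> [66]
  root=66
After append 25 (leaves=[52, 95, 62, 25]):
  L0: [52, 95, 62, 25]
  L1: h(52,95)=(52*31+95)%997=710 h(62,25)=(62*31+25)%997=950 -> [710, 950]
  L2: h(710,950)=(710*31+950)%997=29 -> [29]
  root=29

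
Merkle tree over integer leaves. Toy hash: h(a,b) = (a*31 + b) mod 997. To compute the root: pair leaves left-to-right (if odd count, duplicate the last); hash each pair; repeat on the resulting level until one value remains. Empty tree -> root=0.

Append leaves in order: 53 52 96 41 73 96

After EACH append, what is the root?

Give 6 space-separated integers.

Answer: 53 698 782 727 580 319

Derivation:
After append 53 (leaves=[53]):
  L0: [53]
  root=53
After append 52 (leaves=[53, 52]):
  L0: [53, 52]
  L1: h(53,52)=(53*31+52)%997=698 -> [698]
  root=698
After append 96 (leaves=[53, 52, 96]):
  L0: [53, 52, 96]
  L1: h(53,52)=(53*31+52)%997=698 h(96,96)=(96*31+96)%997=81 -> [698, 81]
  L2: h(698,81)=(698*31+81)%997=782 -> [782]
  root=782
After append 41 (leaves=[53, 52, 96, 41]):
  L0: [53, 52, 96, 41]
  L1: h(53,52)=(53*31+52)%997=698 h(96,41)=(96*31+41)%997=26 -> [698, 26]
  L2: h(698,26)=(698*31+26)%997=727 -> [727]
  root=727
After append 73 (leaves=[53, 52, 96, 41, 73]):
  L0: [53, 52, 96, 41, 73]
  L1: h(53,52)=(53*31+52)%997=698 h(96,41)=(96*31+41)%997=26 h(73,73)=(73*31+73)%997=342 -> [698, 26, 342]
  L2: h(698,26)=(698*31+26)%997=727 h(342,342)=(342*31+342)%997=974 -> [727, 974]
  L3: h(727,974)=(727*31+974)%997=580 -> [580]
  root=580
After append 96 (leaves=[53, 52, 96, 41, 73, 96]):
  L0: [53, 52, 96, 41, 73, 96]
  L1: h(53,52)=(53*31+52)%997=698 h(96,41)=(96*31+41)%997=26 h(73,96)=(73*31+96)%997=365 -> [698, 26, 365]
  L2: h(698,26)=(698*31+26)%997=727 h(365,365)=(365*31+365)%997=713 -> [727, 713]
  L3: h(727,713)=(727*31+713)%997=319 -> [319]
  root=319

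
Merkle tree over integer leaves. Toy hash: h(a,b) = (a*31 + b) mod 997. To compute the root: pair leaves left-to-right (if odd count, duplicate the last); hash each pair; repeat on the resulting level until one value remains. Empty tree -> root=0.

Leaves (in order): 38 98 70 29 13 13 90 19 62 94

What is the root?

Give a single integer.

Answer: 212

Derivation:
L0: [38, 98, 70, 29, 13, 13, 90, 19, 62, 94]
L1: h(38,98)=(38*31+98)%997=279 h(70,29)=(70*31+29)%997=205 h(13,13)=(13*31+13)%997=416 h(90,19)=(90*31+19)%997=815 h(62,94)=(62*31+94)%997=22 -> [279, 205, 416, 815, 22]
L2: h(279,205)=(279*31+205)%997=878 h(416,815)=(416*31+815)%997=750 h(22,22)=(22*31+22)%997=704 -> [878, 750, 704]
L3: h(878,750)=(878*31+750)%997=52 h(704,704)=(704*31+704)%997=594 -> [52, 594]
L4: h(52,594)=(52*31+594)%997=212 -> [212]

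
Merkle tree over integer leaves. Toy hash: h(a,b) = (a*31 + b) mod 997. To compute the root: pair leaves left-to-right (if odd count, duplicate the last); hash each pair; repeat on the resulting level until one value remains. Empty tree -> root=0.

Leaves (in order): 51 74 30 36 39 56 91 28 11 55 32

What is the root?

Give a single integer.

Answer: 369

Derivation:
L0: [51, 74, 30, 36, 39, 56, 91, 28, 11, 55, 32]
L1: h(51,74)=(51*31+74)%997=658 h(30,36)=(30*31+36)%997=966 h(39,56)=(39*31+56)%997=268 h(91,28)=(91*31+28)%997=855 h(11,55)=(11*31+55)%997=396 h(32,32)=(32*31+32)%997=27 -> [658, 966, 268, 855, 396, 27]
L2: h(658,966)=(658*31+966)%997=427 h(268,855)=(268*31+855)%997=190 h(396,27)=(396*31+27)%997=339 -> [427, 190, 339]
L3: h(427,190)=(427*31+190)%997=466 h(339,339)=(339*31+339)%997=878 -> [466, 878]
L4: h(466,878)=(466*31+878)%997=369 -> [369]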